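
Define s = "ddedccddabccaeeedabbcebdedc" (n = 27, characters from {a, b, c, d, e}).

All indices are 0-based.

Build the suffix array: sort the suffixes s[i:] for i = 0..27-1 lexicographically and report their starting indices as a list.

rank | idx | suffix
   0 |  17 | abbcebdedc
   1 |   8 | abccaeeedabbcebdedc
   2 |  12 | aeeedabbcebdedc
   3 |  18 | bbcebdedc
   4 |   9 | bccaeeedabbcebdedc
   5 |  19 | bcebdedc
   6 |  22 | bdedc
   7 |  26 | c
   8 |  11 | caeeedabbcebdedc
   9 |  10 | ccaeeedabbcebdedc
  10 |   4 | ccddabccaeeedabbcebdedc
  11 |   5 | cddabccaeeedabbcebdedc
  12 |  20 | cebdedc
  13 |  16 | dabbcebdedc
  14 |   7 | dabccaeeedabbcebdedc
  15 |  25 | dc
  16 |   3 | dccddabccaeeedabbcebdedc
  17 |   6 | ddabccaeeedabbcebdedc
  18 |   0 | ddedccddabccaeeedabbcebdedc
  19 |  23 | dedc
  20 |   1 | dedccddabccaeeedabbcebdedc
  21 |  21 | ebdedc
  22 |  15 | edabbcebdedc
  23 |  24 | edc
  24 |   2 | edccddabccaeeedabbcebdedc
  25 |  14 | eedabbcebdedc
  26 |  13 | eeedabbcebdedc

[17, 8, 12, 18, 9, 19, 22, 26, 11, 10, 4, 5, 20, 16, 7, 25, 3, 6, 0, 23, 1, 21, 15, 24, 2, 14, 13]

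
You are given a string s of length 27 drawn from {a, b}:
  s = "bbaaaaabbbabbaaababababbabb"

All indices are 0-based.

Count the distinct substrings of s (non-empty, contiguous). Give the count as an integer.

297

rank | idx | suffix
   0 |   2 | aaaaabbbabbaaababababbabb
   1 |   3 | aaaabbbabbaaababababbabb
   2 |  13 | aaababababbabb
   3 |   4 | aaabbbabbaaababababbabb
   4 |  14 | aababababbabb
   5 |   5 | aabbbabbaaababababbabb
   6 |  15 | ababababbabb
   7 |  17 | abababbabb
   8 |  19 | ababbabb
   9 |  24 | abb
  10 |  10 | abbaaababababbabb
  11 |  21 | abbabb
  12 |   6 | abbbabbaaababababbabb
  13 |  26 | b
  14 |   1 | baaaaabbbabbaaababababbabb
  15 |  12 | baaababababbabb
  16 |  16 | babababbabb
  17 |  18 | bababbabb
  18 |  23 | babb
  19 |   9 | babbaaababababbabb
  20 |  20 | babbabb
  21 |  25 | bb
  22 |   0 | bbaaaaabbbabbaaababababbabb
  23 |  11 | bbaaababababbabb
  24 |  22 | bbabb
  25 |   8 | bbabbaaababababbabb
  26 |   7 | bbbabbaaababababbabb

SA = [2, 3, 13, 4, 14, 5, 15, 17, 19, 24, 10, 21, 6, 26, 1, 12, 16, 18, 23, 9, 20, 25, 0, 11, 22, 8, 7]
i: (SA[i-1],SA[i]) lcp shared
  1: (2,3) 4 'aaaa'
  2: (3,13) 3 'aaa'
  3: (13,4) 4 'aaab'
  4: (4,14) 2 'aa'
  5: (14,5) 3 'aab'
  6: (5,15) 1 'a'
  7: (15,17) 6 'ababab'
  8: (17,19) 4 'abab'
  9: (19,24) 2 'ab'
  10: (24,10) 3 'abb'
  11: (10,21) 4 'abba'
  12: (21,6) 3 'abb'
  13: (6,26) 0 ''
  14: (26,1) 1 'b'
  15: (1,12) 4 'baaa'
  16: (12,16) 2 'ba'
  17: (16,18) 5 'babab'
  18: (18,23) 3 'bab'
  19: (23,9) 4 'babb'
  20: (9,20) 5 'babba'
  21: (20,25) 1 'b'
  22: (25,0) 2 'bb'
  23: (0,11) 5 'bbaaa'
  24: (11,22) 3 'bba'
  25: (22,8) 5 'bbabb'
  26: (8,7) 2 'bb'

n(n+1)/2 = 27·28/2 = 378
Σ LCP = 0 + 4 + 3 + 4 + 2 + 3 + 1 + 6 + 4 + 2 + 3 + 4 + 3 + 0 + 1 + 4 + 2 + 5 + 3 + 4 + 5 + 1 + 2 + 5 + 3 + 5 + 2 = 81
distinct = 378 − 81 = 297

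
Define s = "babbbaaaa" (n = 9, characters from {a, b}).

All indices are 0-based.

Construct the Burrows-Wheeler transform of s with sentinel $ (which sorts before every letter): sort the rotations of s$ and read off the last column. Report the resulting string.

aaaabbb$ba

rank  rotation    last
    0  $babbbaaaa  a
    1  a$babbbaaa  a
    2  aa$babbbaa  a
    3  aaa$babbba  a
    4  aaaa$babbb  b
    5  abbbaaaa$b  b
    6  baaaa$babb  b
    7  babbbaaaa$  $
    8  bbaaaa$bab  b
    9  bbbaaaa$ba  a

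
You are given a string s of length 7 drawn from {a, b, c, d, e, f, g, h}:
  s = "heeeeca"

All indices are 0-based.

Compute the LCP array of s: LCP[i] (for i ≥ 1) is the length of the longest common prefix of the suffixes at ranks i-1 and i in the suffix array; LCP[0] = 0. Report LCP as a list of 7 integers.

rank | idx | suffix
   0 |   6 | a
   1 |   5 | ca
   2 |   4 | eca
   3 |   3 | eeca
   4 |   2 | eeeca
   5 |   1 | eeeeca
   6 |   0 | heeeeca

SA = [6, 5, 4, 3, 2, 1, 0]
rank  pair      lcp
   1  s[6:],s[5:]  0  ''
   2  s[5:],s[4:]  0  ''
   3  s[4:],s[3:]  1  'e'
   4  s[3:],s[2:]  2  'ee'
   5  s[2:],s[1:]  3  'eee'
   6  s[1:],s[0:]  0  ''

[0, 0, 0, 1, 2, 3, 0]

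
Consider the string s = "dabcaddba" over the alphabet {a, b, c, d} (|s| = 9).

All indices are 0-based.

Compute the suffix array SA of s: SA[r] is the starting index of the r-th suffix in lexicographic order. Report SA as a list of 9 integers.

[8, 1, 4, 7, 2, 3, 0, 6, 5]

rank→(start, suffix):
  0 → (8, 'a')
  1 → (1, 'abcaddba')
  2 → (4, 'addba')
  3 → (7, 'ba')
  4 → (2, 'bcaddba')
  5 → (3, 'caddba')
  6 → (0, 'dabcaddba')
  7 → (6, 'dba')
  8 → (5, 'ddba')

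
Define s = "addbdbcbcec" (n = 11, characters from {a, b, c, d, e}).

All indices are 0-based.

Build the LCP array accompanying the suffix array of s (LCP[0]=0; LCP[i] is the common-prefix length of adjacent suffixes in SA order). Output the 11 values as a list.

sorted suffixes:
  #0 SA[0]=0  'addbdbcbcec'
  #1 SA[1]=5  'bcbcec'
  #2 SA[2]=7  'bcec'
  #3 SA[3]=3  'bdbcbcec'
  #4 SA[4]=10  'c'
  #5 SA[5]=6  'cbcec'
  #6 SA[6]=8  'cec'
  #7 SA[7]=4  'dbcbcec'
  #8 SA[8]=2  'dbdbcbcec'
  #9 SA[9]=1  'ddbdbcbcec'
  #10 SA[10]=9  'ec'

SA = [0, 5, 7, 3, 10, 6, 8, 4, 2, 1, 9]
[i] adj suffixes → lcp
  [1] 0/5 → 0 ('')
  [2] 5/7 → 2 ('bc')
  [3] 7/3 → 1 ('b')
  [4] 3/10 → 0 ('')
  [5] 10/6 → 1 ('c')
  [6] 6/8 → 1 ('c')
  [7] 8/4 → 0 ('')
  [8] 4/2 → 2 ('db')
  [9] 2/1 → 1 ('d')
  [10] 1/9 → 0 ('')

[0, 0, 2, 1, 0, 1, 1, 0, 2, 1, 0]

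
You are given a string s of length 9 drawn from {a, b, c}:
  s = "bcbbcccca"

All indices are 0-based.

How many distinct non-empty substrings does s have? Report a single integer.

35

rank | idx | suffix
   0 |   8 | a
   1 |   2 | bbcccca
   2 |   0 | bcbbcccca
   3 |   3 | bcccca
   4 |   7 | ca
   5 |   1 | cbbcccca
   6 |   6 | cca
   7 |   5 | ccca
   8 |   4 | cccca

SA = [8, 2, 0, 3, 7, 1, 6, 5, 4]
[i] adj suffixes → lcp
  [1] 8/2 → 0 ('')
  [2] 2/0 → 1 ('b')
  [3] 0/3 → 2 ('bc')
  [4] 3/7 → 0 ('')
  [5] 7/1 → 1 ('c')
  [6] 1/6 → 1 ('c')
  [7] 6/5 → 2 ('cc')
  [8] 5/4 → 3 ('ccc')

n(n+1)/2 = 9·10/2 = 45
Σ LCP = 0 + 0 + 1 + 2 + 0 + 1 + 1 + 2 + 3 = 10
distinct = 45 − 10 = 35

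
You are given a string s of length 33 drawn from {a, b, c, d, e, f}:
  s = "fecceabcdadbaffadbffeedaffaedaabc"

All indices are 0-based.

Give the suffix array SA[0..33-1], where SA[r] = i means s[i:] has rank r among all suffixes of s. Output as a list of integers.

sorted suffixes:
  #0 SA[0]=29  'aabc'
  #1 SA[1]=30  'abc'
  #2 SA[2]=5  'abcdadbaffadbffeedaffaedaabc'
  #3 SA[3]=9  'adbaffadbffeedaffaedaabc'
  #4 SA[4]=15  'adbffeedaffaedaabc'
  #5 SA[5]=26  'aedaabc'
  #6 SA[6]=12  'affadbffeedaffaedaabc'
  #7 SA[7]=23  'affaedaabc'
  #8 SA[8]=11  'baffadbffeedaffaedaabc'
  #9 SA[9]=31  'bc'
  #10 SA[10]=6  'bcdadbaffadbffeedaffaedaabc'
  #11 SA[11]=17  'bffeedaffaedaabc'
  #12 SA[12]=32  'c'
  #13 SA[13]=2  'cceabcdadbaffadbffeedaffaedaabc'
  #14 SA[14]=7  'cdadbaffadbffeedaffaedaabc'
  #15 SA[15]=3  'ceabcdadbaffadbffeedaffaedaabc'
  #16 SA[16]=28  'daabc'
  #17 SA[17]=8  'dadbaffadbffeedaffaedaabc'
  #18 SA[18]=22  'daffaedaabc'
  #19 SA[19]=10  'dbaffadbffeedaffaedaabc'
  #20 SA[20]=16  'dbffeedaffaedaabc'
  #21 SA[21]=4  'eabcdadbaffadbffeedaffaedaabc'
  #22 SA[22]=1  'ecceabcdadbaffadbffeedaffaedaabc'
  #23 SA[23]=27  'edaabc'
  #24 SA[24]=21  'edaffaedaabc'
  #25 SA[25]=20  'eedaffaedaabc'
  #26 SA[26]=14  'fadbffeedaffaedaabc'
  #27 SA[27]=25  'faedaabc'
  #28 SA[28]=0  'fecceabcdadbaffadbffeedaffaedaabc'
  #29 SA[29]=19  'feedaffaedaabc'
  #30 SA[30]=13  'ffadbffeedaffaedaabc'
  #31 SA[31]=24  'ffaedaabc'
  #32 SA[32]=18  'ffeedaffaedaabc'

[29, 30, 5, 9, 15, 26, 12, 23, 11, 31, 6, 17, 32, 2, 7, 3, 28, 8, 22, 10, 16, 4, 1, 27, 21, 20, 14, 25, 0, 19, 13, 24, 18]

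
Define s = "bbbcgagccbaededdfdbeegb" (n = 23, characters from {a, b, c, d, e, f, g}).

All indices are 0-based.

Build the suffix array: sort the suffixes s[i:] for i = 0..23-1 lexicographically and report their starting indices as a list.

rank | idx | suffix
   0 |  10 | aededdfdbeegb
   1 |   5 | agccbaededdfdbeegb
   2 |  22 | b
   3 |   9 | baededdfdbeegb
   4 |   0 | bbbcgagccbaededdfdbeegb
   5 |   1 | bbcgagccbaededdfdbeegb
   6 |   2 | bcgagccbaededdfdbeegb
   7 |  18 | beegb
   8 |   8 | cbaededdfdbeegb
   9 |   7 | ccbaededdfdbeegb
  10 |   3 | cgagccbaededdfdbeegb
  11 |  17 | dbeegb
  12 |  14 | ddfdbeegb
  13 |  12 | deddfdbeegb
  14 |  15 | dfdbeegb
  15 |  13 | eddfdbeegb
  16 |  11 | ededdfdbeegb
  17 |  19 | eegb
  18 |  20 | egb
  19 |  16 | fdbeegb
  20 |   4 | gagccbaededdfdbeegb
  21 |  21 | gb
  22 |   6 | gccbaededdfdbeegb

[10, 5, 22, 9, 0, 1, 2, 18, 8, 7, 3, 17, 14, 12, 15, 13, 11, 19, 20, 16, 4, 21, 6]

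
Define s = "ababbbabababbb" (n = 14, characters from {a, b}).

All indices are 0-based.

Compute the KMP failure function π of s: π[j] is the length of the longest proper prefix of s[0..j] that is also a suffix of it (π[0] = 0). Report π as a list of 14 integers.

π[0] = 0
j=1 s[j]='b': π[1]=0 (border '')
j=2 s[j]='a': π[2]=1 (border 'a')
j=3 s[j]='b': π[3]=2 (border 'ab')
j=4 s[j]='b': k: 2→0; π[4]=0 (border '')
j=5 s[j]='b': π[5]=0 (border '')
j=6 s[j]='a': π[6]=1 (border 'a')
j=7 s[j]='b': π[7]=2 (border 'ab')
j=8 s[j]='a': π[8]=3 (border 'aba')
j=9 s[j]='b': π[9]=4 (border 'abab')
j=10 s[j]='a': k: 4→2; π[10]=3 (border 'aba')
j=11 s[j]='b': π[11]=4 (border 'abab')
j=12 s[j]='b': π[12]=5 (border 'ababb')
j=13 s[j]='b': π[13]=6 (border 'ababbb')

[0, 0, 1, 2, 0, 0, 1, 2, 3, 4, 3, 4, 5, 6]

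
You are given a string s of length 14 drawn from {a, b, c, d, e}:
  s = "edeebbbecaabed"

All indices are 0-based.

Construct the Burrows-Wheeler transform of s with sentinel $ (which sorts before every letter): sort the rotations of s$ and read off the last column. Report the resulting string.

rank  rotation         last
    0  $edeebbbecaabed  d
    1  aabed$edeebbbec  c
    2  abed$edeebbbeca  a
    3  bbbecaabed$edee  e
    4  bbecaabed$edeeb  b
    5  becaabed$edeebb  b
    6  bed$edeebbbecaa  a
    7  caabed$edeebbbe  e
    8  d$edeebbbecaabe  e
    9  deebbbecaabed$e  e
   10  ebbbecaabed$ede  e
   11  ecaabed$edeebbb  b
   12  ed$edeebbbecaab  b
   13  edeebbbecaabed$  $
   14  eebbbecaabed$ed  d

dcaebbaeeeebb$d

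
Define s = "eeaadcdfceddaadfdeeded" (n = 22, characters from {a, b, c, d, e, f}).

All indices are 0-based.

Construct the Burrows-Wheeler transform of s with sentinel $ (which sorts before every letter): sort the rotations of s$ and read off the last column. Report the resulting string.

dedaadfedaeefcaedce$ddd

rank  rotation                 last
    0  $eeaadcdfceddaadfdeeded  d
    1  aadcdfceddaadfdeeded$ee  e
    2  aadfdeeded$eeaadcdfcedd  d
    3  adcdfceddaadfdeeded$eea  a
    4  adfdeeded$eeaadcdfcedda  a
    5  cdfceddaadfdeeded$eeaad  d
    6  ceddaadfdeeded$eeaadcdf  f
    7  d$eeaadcdfceddaadfdeede  e
    8  daadfdeeded$eeaadcdfced  d
    9  dcdfceddaadfdeeded$eeaa  a
   10  ddaadfdeeded$eeaadcdfce  e
   11  ded$eeaadcdfceddaadfdee  e
   12  deeded$eeaadcdfceddaadf  f
   13  dfceddaadfdeeded$eeaadc  c
   14  dfdeeded$eeaadcdfceddaa  a
   15  eaadcdfceddaadfdeeded$e  e
   16  ed$eeaadcdfceddaadfdeed  d
   17  eddaadfdeeded$eeaadcdfc  c
   18  eded$eeaadcdfceddaadfde  e
   19  eeaadcdfceddaadfdeeded$  $
   20  eeded$eeaadcdfceddaadfd  d
   21  fceddaadfdeeded$eeaadcd  d
   22  fdeeded$eeaadcdfceddaad  d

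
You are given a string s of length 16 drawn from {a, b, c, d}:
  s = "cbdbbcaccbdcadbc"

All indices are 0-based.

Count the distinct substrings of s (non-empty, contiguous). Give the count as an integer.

rank→(start, suffix):
  0 → (6, 'accbdcadbc')
  1 → (12, 'adbc')
  2 → (3, 'bbcaccbdcadbc')
  3 → (14, 'bc')
  4 → (4, 'bcaccbdcadbc')
  5 → (1, 'bdbbcaccbdcadbc')
  6 → (9, 'bdcadbc')
  7 → (15, 'c')
  8 → (5, 'caccbdcadbc')
  9 → (11, 'cadbc')
  10 → (0, 'cbdbbcaccbdcadbc')
  11 → (8, 'cbdcadbc')
  12 → (7, 'ccbdcadbc')
  13 → (2, 'dbbcaccbdcadbc')
  14 → (13, 'dbc')
  15 → (10, 'dcadbc')

SA = [6, 12, 3, 14, 4, 1, 9, 15, 5, 11, 0, 8, 7, 2, 13, 10]
rank  pair      lcp
   1  s[6:],s[12:]  1  'a'
   2  s[12:],s[3:]  0  ''
   3  s[3:],s[14:]  1  'b'
   4  s[14:],s[4:]  2  'bc'
   5  s[4:],s[1:]  1  'b'
   6  s[1:],s[9:]  2  'bd'
   7  s[9:],s[15:]  0  ''
   8  s[15:],s[5:]  1  'c'
   9  s[5:],s[11:]  2  'ca'
  10  s[11:],s[0:]  1  'c'
  11  s[0:],s[8:]  3  'cbd'
  12  s[8:],s[7:]  1  'c'
  13  s[7:],s[2:]  0  ''
  14  s[2:],s[13:]  2  'db'
  15  s[13:],s[10:]  1  'd'

n(n+1)/2 = 16·17/2 = 136
Σ LCP = 0 + 1 + 0 + 1 + 2 + 1 + 2 + 0 + 1 + 2 + 1 + 3 + 1 + 0 + 2 + 1 = 18
distinct = 136 − 18 = 118

118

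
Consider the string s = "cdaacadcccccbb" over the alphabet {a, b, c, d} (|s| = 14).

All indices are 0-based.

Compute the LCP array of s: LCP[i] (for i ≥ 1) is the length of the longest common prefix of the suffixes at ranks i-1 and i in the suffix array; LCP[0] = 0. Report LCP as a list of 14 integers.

[0, 1, 1, 0, 1, 0, 1, 1, 2, 3, 4, 1, 0, 1]

rank | idx | suffix
   0 |   2 | aacadcccccbb
   1 |   3 | acadcccccbb
   2 |   5 | adcccccbb
   3 |  13 | b
   4 |  12 | bb
   5 |   4 | cadcccccbb
   6 |  11 | cbb
   7 |  10 | ccbb
   8 |   9 | cccbb
   9 |   8 | ccccbb
  10 |   7 | cccccbb
  11 |   0 | cdaacadcccccbb
  12 |   1 | daacadcccccbb
  13 |   6 | dcccccbb

SA = [2, 3, 5, 13, 12, 4, 11, 10, 9, 8, 7, 0, 1, 6]
rank  pair      lcp
   1  s[2:],s[3:]  1  'a'
   2  s[3:],s[5:]  1  'a'
   3  s[5:],s[13:]  0  ''
   4  s[13:],s[12:]  1  'b'
   5  s[12:],s[4:]  0  ''
   6  s[4:],s[11:]  1  'c'
   7  s[11:],s[10:]  1  'c'
   8  s[10:],s[9:]  2  'cc'
   9  s[9:],s[8:]  3  'ccc'
  10  s[8:],s[7:]  4  'cccc'
  11  s[7:],s[0:]  1  'c'
  12  s[0:],s[1:]  0  ''
  13  s[1:],s[6:]  1  'd'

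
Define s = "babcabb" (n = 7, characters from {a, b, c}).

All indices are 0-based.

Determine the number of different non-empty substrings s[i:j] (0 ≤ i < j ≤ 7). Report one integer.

23

rank | idx | suffix
   0 |   4 | abb
   1 |   1 | abcabb
   2 |   6 | b
   3 |   0 | babcabb
   4 |   5 | bb
   5 |   2 | bcabb
   6 |   3 | cabb

SA = [4, 1, 6, 0, 5, 2, 3]
i: (SA[i-1],SA[i]) lcp shared
  1: (4,1) 2 'ab'
  2: (1,6) 0 ''
  3: (6,0) 1 'b'
  4: (0,5) 1 'b'
  5: (5,2) 1 'b'
  6: (2,3) 0 ''

n(n+1)/2 = 7·8/2 = 28
Σ LCP = 0 + 2 + 0 + 1 + 1 + 1 + 0 = 5
distinct = 28 − 5 = 23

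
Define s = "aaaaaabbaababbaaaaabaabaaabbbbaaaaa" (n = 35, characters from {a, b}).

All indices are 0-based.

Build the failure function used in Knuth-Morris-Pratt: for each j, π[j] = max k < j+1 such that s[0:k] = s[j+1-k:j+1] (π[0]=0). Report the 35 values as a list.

π[0] = 0
j=1 s[j]='a': π[1]=1 (border 'a')
j=2 s[j]='a': π[2]=2 (border 'aa')
j=3 s[j]='a': π[3]=3 (border 'aaa')
j=4 s[j]='a': π[4]=4 (border 'aaaa')
j=5 s[j]='a': π[5]=5 (border 'aaaaa')
j=6 s[j]='b': k: 5→4→3→2→1→0; π[6]=0 (border '')
j=7 s[j]='b': π[7]=0 (border '')
j=8 s[j]='a': π[8]=1 (border 'a')
j=9 s[j]='a': π[9]=2 (border 'aa')
j=10 s[j]='b': k: 2→1→0; π[10]=0 (border '')
j=11 s[j]='a': π[11]=1 (border 'a')
j=12 s[j]='b': k: 1→0; π[12]=0 (border '')
j=13 s[j]='b': π[13]=0 (border '')
j=14 s[j]='a': π[14]=1 (border 'a')
j=15 s[j]='a': π[15]=2 (border 'aa')
j=16 s[j]='a': π[16]=3 (border 'aaa')
j=17 s[j]='a': π[17]=4 (border 'aaaa')
j=18 s[j]='a': π[18]=5 (border 'aaaaa')
j=19 s[j]='b': k: 5→4→3→2→1→0; π[19]=0 (border '')
j=20 s[j]='a': π[20]=1 (border 'a')
j=21 s[j]='a': π[21]=2 (border 'aa')
j=22 s[j]='b': k: 2→1→0; π[22]=0 (border '')
j=23 s[j]='a': π[23]=1 (border 'a')
j=24 s[j]='a': π[24]=2 (border 'aa')
j=25 s[j]='a': π[25]=3 (border 'aaa')
j=26 s[j]='b': k: 3→2→1→0; π[26]=0 (border '')
j=27 s[j]='b': π[27]=0 (border '')
j=28 s[j]='b': π[28]=0 (border '')
j=29 s[j]='b': π[29]=0 (border '')
j=30 s[j]='a': π[30]=1 (border 'a')
j=31 s[j]='a': π[31]=2 (border 'aa')
j=32 s[j]='a': π[32]=3 (border 'aaa')
j=33 s[j]='a': π[33]=4 (border 'aaaa')
j=34 s[j]='a': π[34]=5 (border 'aaaaa')

[0, 1, 2, 3, 4, 5, 0, 0, 1, 2, 0, 1, 0, 0, 1, 2, 3, 4, 5, 0, 1, 2, 0, 1, 2, 3, 0, 0, 0, 0, 1, 2, 3, 4, 5]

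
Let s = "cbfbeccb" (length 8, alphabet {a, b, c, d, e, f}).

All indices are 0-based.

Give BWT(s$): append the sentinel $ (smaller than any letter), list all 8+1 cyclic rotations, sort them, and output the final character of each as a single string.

bcfcc$ebb

rank  rotation   last
    0  $cbfbeccb  b
    1  b$cbfbecc  c
    2  beccb$cbf  f
    3  bfbeccb$c  c
    4  cb$cbfbec  c
    5  cbfbeccb$  $
    6  ccb$cbfbe  e
    7  eccb$cbfb  b
    8  fbeccb$cb  b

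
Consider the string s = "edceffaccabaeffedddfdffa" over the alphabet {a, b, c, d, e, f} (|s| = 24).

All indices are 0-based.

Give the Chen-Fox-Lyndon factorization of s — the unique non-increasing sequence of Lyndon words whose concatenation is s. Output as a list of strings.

["e", "d", "ceff", "acc", "abaeffedddfdff", "a"]

emit factor 1: 'e' (i=0, period=1)
emit factor 2: 'd' (i=1, period=1)
emit factor 3: 'ceff' (i=2, period=4)
emit factor 4: 'acc' (i=6, period=3)
emit factor 5: 'abaeffedddfdff' (i=9, period=14)
emit factor 6: 'a' (i=23, period=1)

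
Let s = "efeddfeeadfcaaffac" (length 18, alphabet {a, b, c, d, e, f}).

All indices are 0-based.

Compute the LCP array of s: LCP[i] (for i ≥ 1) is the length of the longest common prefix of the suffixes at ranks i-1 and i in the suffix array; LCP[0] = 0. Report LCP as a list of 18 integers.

[0, 1, 1, 1, 0, 1, 0, 1, 2, 0, 1, 1, 1, 0, 1, 1, 2, 1]

rank | idx | suffix
   0 |  12 | aaffac
   1 |  16 | ac
   2 |   8 | adfcaaffac
   3 |  13 | affac
   4 |  17 | c
   5 |  11 | caaffac
   6 |   3 | ddfeeadfcaaffac
   7 |   9 | dfcaaffac
   8 |   4 | dfeeadfcaaffac
   9 |   7 | eadfcaaffac
  10 |   2 | eddfeeadfcaaffac
  11 |   6 | eeadfcaaffac
  12 |   0 | efeddfeeadfcaaffac
  13 |  15 | fac
  14 |  10 | fcaaffac
  15 |   1 | feddfeeadfcaaffac
  16 |   5 | feeadfcaaffac
  17 |  14 | ffac

SA = [12, 16, 8, 13, 17, 11, 3, 9, 4, 7, 2, 6, 0, 15, 10, 1, 5, 14]
[i] adj suffixes → lcp
  [1] 12/16 → 1 ('a')
  [2] 16/8 → 1 ('a')
  [3] 8/13 → 1 ('a')
  [4] 13/17 → 0 ('')
  [5] 17/11 → 1 ('c')
  [6] 11/3 → 0 ('')
  [7] 3/9 → 1 ('d')
  [8] 9/4 → 2 ('df')
  [9] 4/7 → 0 ('')
  [10] 7/2 → 1 ('e')
  [11] 2/6 → 1 ('e')
  [12] 6/0 → 1 ('e')
  [13] 0/15 → 0 ('')
  [14] 15/10 → 1 ('f')
  [15] 10/1 → 1 ('f')
  [16] 1/5 → 2 ('fe')
  [17] 5/14 → 1 ('f')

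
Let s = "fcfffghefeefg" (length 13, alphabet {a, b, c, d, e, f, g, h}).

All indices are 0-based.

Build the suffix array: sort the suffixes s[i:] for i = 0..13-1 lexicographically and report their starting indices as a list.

rank | idx | suffix
   0 |   1 | cfffghefeefg
   1 |   9 | eefg
   2 |   7 | efeefg
   3 |  10 | efg
   4 |   0 | fcfffghefeefg
   5 |   8 | feefg
   6 |   2 | fffghefeefg
   7 |   3 | ffghefeefg
   8 |  11 | fg
   9 |   4 | fghefeefg
  10 |  12 | g
  11 |   5 | ghefeefg
  12 |   6 | hefeefg

[1, 9, 7, 10, 0, 8, 2, 3, 11, 4, 12, 5, 6]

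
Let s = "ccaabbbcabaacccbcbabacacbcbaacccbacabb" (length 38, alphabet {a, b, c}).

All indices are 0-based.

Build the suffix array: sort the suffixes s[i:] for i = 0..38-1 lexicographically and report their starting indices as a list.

[2, 27, 10, 8, 18, 35, 3, 33, 20, 22, 28, 11, 37, 26, 9, 17, 32, 19, 36, 4, 5, 6, 24, 15, 1, 7, 34, 21, 25, 16, 31, 23, 14, 0, 30, 13, 29, 12]

rank→(start, suffix):
  0 → (2, 'aabbbcabaacccbcbabacacbcbaacccbacabb')
  1 → (27, 'aacccbacabb')
  2 → (10, 'aacccbcbabacacbcbaacccbacabb')
  3 → (8, 'abaacccbcbabacacbcbaacccbacabb')
  4 → (18, 'abacacbcbaacccbacabb')
  5 → (35, 'abb')
  6 → (3, 'abbbcabaacccbcbabacacbcbaacccbacabb')
  7 → (33, 'acabb')
  8 → (20, 'acacbcbaacccbacabb')
  9 → (22, 'acbcbaacccbacabb')
  10 → (28, 'acccbacabb')
  11 → (11, 'acccbcbabacacbcbaacccbacabb')
  12 → (37, 'b')
  13 → (26, 'baacccbacabb')
  14 → (9, 'baacccbcbabacacbcbaacccbacabb')
  15 → (17, 'babacacbcbaacccbacabb')
  16 → (32, 'bacabb')
  17 → (19, 'bacacbcbaacccbacabb')
  18 → (36, 'bb')
  19 → (4, 'bbbcabaacccbcbabacacbcbaacccbacabb')
  20 → (5, 'bbcabaacccbcbabacacbcbaacccbacabb')
  21 → (6, 'bcabaacccbcbabacacbcbaacccbacabb')
  22 → (24, 'bcbaacccbacabb')
  23 → (15, 'bcbabacacbcbaacccbacabb')
  24 → (1, 'caabbbcabaacccbcbabacacbcbaacccbacabb')
  25 → (7, 'cabaacccbcbabacacbcbaacccbacabb')
  26 → (34, 'cabb')
  27 → (21, 'cacbcbaacccbacabb')
  28 → (25, 'cbaacccbacabb')
  29 → (16, 'cbabacacbcbaacccbacabb')
  30 → (31, 'cbacabb')
  31 → (23, 'cbcbaacccbacabb')
  32 → (14, 'cbcbabacacbcbaacccbacabb')
  33 → (0, 'ccaabbbcabaacccbcbabacacbcbaacccbacabb')
  34 → (30, 'ccbacabb')
  35 → (13, 'ccbcbabacacbcbaacccbacabb')
  36 → (29, 'cccbacabb')
  37 → (12, 'cccbcbabacacbcbaacccbacabb')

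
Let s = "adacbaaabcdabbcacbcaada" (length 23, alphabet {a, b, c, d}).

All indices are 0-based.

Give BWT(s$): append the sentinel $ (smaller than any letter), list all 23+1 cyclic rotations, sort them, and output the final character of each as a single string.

adbacdadca$cacbabbaabaca

rank  rotation                  last
    0  $adacbaaabcdabbcacbcaada  a
    1  a$adacbaaabcdabbcacbcaad  d
    2  aaabcdabbcacbcaada$adacb  b
    3  aabcdabbcacbcaada$adacba  a
    4  aada$adacbaaabcdabbcacbc  c
    5  abbcacbcaada$adacbaaabcd  d
    6  abcdabbcacbcaada$adacbaa  a
    7  acbaaabcdabbcacbcaada$ad  d
    8  acbcaada$adacbaaabcdabbc  c
    9  ada$adacbaaabcdabbcacbca  a
   10  adacbaaabcdabbcacbcaada$  $
   11  baaabcdabbcacbcaada$adac  c
   12  bbcacbcaada$adacbaaabcda  a
   13  bcaada$adacbaaabcdabbcac  c
   14  bcacbcaada$adacbaaabcdab  b
   15  bcdabbcacbcaada$adacbaaa  a
   16  caada$adacbaaabcdabbcacb  b
   17  cacbcaada$adacbaaabcdabb  b
   18  cbaaabcdabbcacbcaada$ada  a
   19  cbcaada$adacbaaabcdabbca  a
   20  cdabbcacbcaada$adacbaaab  b
   21  da$adacbaaabcdabbcacbcaa  a
   22  dabbcacbcaada$adacbaaabc  c
   23  dacbaaabcdabbcacbcaada$a  a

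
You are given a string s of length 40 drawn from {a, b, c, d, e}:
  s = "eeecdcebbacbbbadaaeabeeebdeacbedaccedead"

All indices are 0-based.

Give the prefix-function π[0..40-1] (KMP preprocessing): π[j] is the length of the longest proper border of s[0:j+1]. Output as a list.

π[0] = 0
j=1 s[j]='e': π[1]=1 (border 'e')
j=2 s[j]='e': π[2]=2 (border 'ee')
j=3 s[j]='c': k: 2→1→0; π[3]=0 (border '')
j=4 s[j]='d': π[4]=0 (border '')
j=5 s[j]='c': π[5]=0 (border '')
j=6 s[j]='e': π[6]=1 (border 'e')
j=7 s[j]='b': k: 1→0; π[7]=0 (border '')
j=8 s[j]='b': π[8]=0 (border '')
j=9 s[j]='a': π[9]=0 (border '')
j=10 s[j]='c': π[10]=0 (border '')
j=11 s[j]='b': π[11]=0 (border '')
j=12 s[j]='b': π[12]=0 (border '')
j=13 s[j]='b': π[13]=0 (border '')
j=14 s[j]='a': π[14]=0 (border '')
j=15 s[j]='d': π[15]=0 (border '')
j=16 s[j]='a': π[16]=0 (border '')
j=17 s[j]='a': π[17]=0 (border '')
j=18 s[j]='e': π[18]=1 (border 'e')
j=19 s[j]='a': k: 1→0; π[19]=0 (border '')
j=20 s[j]='b': π[20]=0 (border '')
j=21 s[j]='e': π[21]=1 (border 'e')
j=22 s[j]='e': π[22]=2 (border 'ee')
j=23 s[j]='e': π[23]=3 (border 'eee')
j=24 s[j]='b': k: 3→2→1→0; π[24]=0 (border '')
j=25 s[j]='d': π[25]=0 (border '')
j=26 s[j]='e': π[26]=1 (border 'e')
j=27 s[j]='a': k: 1→0; π[27]=0 (border '')
j=28 s[j]='c': π[28]=0 (border '')
j=29 s[j]='b': π[29]=0 (border '')
j=30 s[j]='e': π[30]=1 (border 'e')
j=31 s[j]='d': k: 1→0; π[31]=0 (border '')
j=32 s[j]='a': π[32]=0 (border '')
j=33 s[j]='c': π[33]=0 (border '')
j=34 s[j]='c': π[34]=0 (border '')
j=35 s[j]='e': π[35]=1 (border 'e')
j=36 s[j]='d': k: 1→0; π[36]=0 (border '')
j=37 s[j]='e': π[37]=1 (border 'e')
j=38 s[j]='a': k: 1→0; π[38]=0 (border '')
j=39 s[j]='d': π[39]=0 (border '')

[0, 1, 2, 0, 0, 0, 1, 0, 0, 0, 0, 0, 0, 0, 0, 0, 0, 0, 1, 0, 0, 1, 2, 3, 0, 0, 1, 0, 0, 0, 1, 0, 0, 0, 0, 1, 0, 1, 0, 0]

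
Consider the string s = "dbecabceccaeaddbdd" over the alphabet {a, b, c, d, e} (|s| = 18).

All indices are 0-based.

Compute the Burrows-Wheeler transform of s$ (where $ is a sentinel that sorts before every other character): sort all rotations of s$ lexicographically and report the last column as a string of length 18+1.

dcecaddecebdd$baabc

rank  rotation             last
    0  $dbecabceccaeaddbdd  d
    1  abceccaeaddbdd$dbec  c
    2  addbdd$dbecabceccae  e
    3  aeaddbdd$dbecabcecc  c
    4  bceccaeaddbdd$dbeca  a
    5  bdd$dbecabceccaeadd  d
    6  becabceccaeaddbdd$d  d
    7  cabceccaeaddbdd$dbe  e
    8  caeaddbdd$dbecabcec  c
    9  ccaeaddbdd$dbecabce  e
   10  ceccaeaddbdd$dbecab  b
   11  d$dbecabceccaeaddbd  d
   12  dbdd$dbecabceccaead  d
   13  dbecabceccaeaddbdd$  $
   14  dd$dbecabceccaeaddb  b
   15  ddbdd$dbecabceccaea  a
   16  eaddbdd$dbecabcecca  a
   17  ecabceccaeaddbdd$db  b
   18  eccaeaddbdd$dbecabc  c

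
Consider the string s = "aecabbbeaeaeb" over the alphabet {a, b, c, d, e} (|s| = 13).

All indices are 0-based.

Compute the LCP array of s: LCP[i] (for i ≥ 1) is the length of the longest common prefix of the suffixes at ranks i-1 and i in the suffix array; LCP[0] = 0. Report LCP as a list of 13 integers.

[0, 1, 2, 2, 0, 1, 2, 1, 0, 0, 3, 1, 1]

rank→(start, suffix):
  0 → (3, 'abbbeaeaeb')
  1 → (8, 'aeaeb')
  2 → (10, 'aeb')
  3 → (0, 'aecabbbeaeaeb')
  4 → (12, 'b')
  5 → (4, 'bbbeaeaeb')
  6 → (5, 'bbeaeaeb')
  7 → (6, 'beaeaeb')
  8 → (2, 'cabbbeaeaeb')
  9 → (7, 'eaeaeb')
  10 → (9, 'eaeb')
  11 → (11, 'eb')
  12 → (1, 'ecabbbeaeaeb')

SA = [3, 8, 10, 0, 12, 4, 5, 6, 2, 7, 9, 11, 1]
rank  pair      lcp
   1  s[3:],s[8:]  1  'a'
   2  s[8:],s[10:]  2  'ae'
   3  s[10:],s[0:]  2  'ae'
   4  s[0:],s[12:]  0  ''
   5  s[12:],s[4:]  1  'b'
   6  s[4:],s[5:]  2  'bb'
   7  s[5:],s[6:]  1  'b'
   8  s[6:],s[2:]  0  ''
   9  s[2:],s[7:]  0  ''
  10  s[7:],s[9:]  3  'eae'
  11  s[9:],s[11:]  1  'e'
  12  s[11:],s[1:]  1  'e'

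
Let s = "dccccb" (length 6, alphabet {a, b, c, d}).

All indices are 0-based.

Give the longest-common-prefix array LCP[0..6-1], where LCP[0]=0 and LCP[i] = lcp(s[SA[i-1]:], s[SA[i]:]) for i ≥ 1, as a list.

[0, 0, 1, 2, 3, 0]

rank | idx | suffix
   0 |   5 | b
   1 |   4 | cb
   2 |   3 | ccb
   3 |   2 | cccb
   4 |   1 | ccccb
   5 |   0 | dccccb

SA = [5, 4, 3, 2, 1, 0]
i: (SA[i-1],SA[i]) lcp shared
  1: (5,4) 0 ''
  2: (4,3) 1 'c'
  3: (3,2) 2 'cc'
  4: (2,1) 3 'ccc'
  5: (1,0) 0 ''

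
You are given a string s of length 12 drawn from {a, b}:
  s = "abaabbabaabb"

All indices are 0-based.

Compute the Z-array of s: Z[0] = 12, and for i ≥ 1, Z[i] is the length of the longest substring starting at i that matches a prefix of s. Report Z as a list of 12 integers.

Z[0]=12
i=1: i≥r, start 0; Z[1]=0
i=2: i≥r, start 0; Z[2]=1 extend→box=[2,3)
i=3: i≥r, start 0; Z[3]=2 extend→box=[3,5)
i=4: min(r-i=1, Z[1]=0)=0; Z[4]=0
i=5: i≥r, start 0; Z[5]=0
i=6: i≥r, start 0; Z[6]=6 extend→box=[6,12)
i=7: min(r-i=5, Z[1]=0)=0; Z[7]=0
i=8: min(r-i=4, Z[2]=1)=1; Z[8]=1
i=9: min(r-i=3, Z[3]=2)=2; Z[9]=2
i=10: min(r-i=2, Z[4]=0)=0; Z[10]=0
i=11: min(r-i=1, Z[5]=0)=0; Z[11]=0

[12, 0, 1, 2, 0, 0, 6, 0, 1, 2, 0, 0]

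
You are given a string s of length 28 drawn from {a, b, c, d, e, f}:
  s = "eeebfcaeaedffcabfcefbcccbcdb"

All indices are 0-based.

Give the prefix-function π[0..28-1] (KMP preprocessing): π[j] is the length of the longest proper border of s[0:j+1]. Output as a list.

[0, 1, 2, 0, 0, 0, 0, 1, 0, 1, 0, 0, 0, 0, 0, 0, 0, 0, 1, 0, 0, 0, 0, 0, 0, 0, 0, 0]

π[0] = 0
j=1 s[j]='e': π[1]=1 (border 'e')
j=2 s[j]='e': π[2]=2 (border 'ee')
j=3 s[j]='b': k: 2→1→0; π[3]=0 (border '')
j=4 s[j]='f': π[4]=0 (border '')
j=5 s[j]='c': π[5]=0 (border '')
j=6 s[j]='a': π[6]=0 (border '')
j=7 s[j]='e': π[7]=1 (border 'e')
j=8 s[j]='a': k: 1→0; π[8]=0 (border '')
j=9 s[j]='e': π[9]=1 (border 'e')
j=10 s[j]='d': k: 1→0; π[10]=0 (border '')
j=11 s[j]='f': π[11]=0 (border '')
j=12 s[j]='f': π[12]=0 (border '')
j=13 s[j]='c': π[13]=0 (border '')
j=14 s[j]='a': π[14]=0 (border '')
j=15 s[j]='b': π[15]=0 (border '')
j=16 s[j]='f': π[16]=0 (border '')
j=17 s[j]='c': π[17]=0 (border '')
j=18 s[j]='e': π[18]=1 (border 'e')
j=19 s[j]='f': k: 1→0; π[19]=0 (border '')
j=20 s[j]='b': π[20]=0 (border '')
j=21 s[j]='c': π[21]=0 (border '')
j=22 s[j]='c': π[22]=0 (border '')
j=23 s[j]='c': π[23]=0 (border '')
j=24 s[j]='b': π[24]=0 (border '')
j=25 s[j]='c': π[25]=0 (border '')
j=26 s[j]='d': π[26]=0 (border '')
j=27 s[j]='b': π[27]=0 (border '')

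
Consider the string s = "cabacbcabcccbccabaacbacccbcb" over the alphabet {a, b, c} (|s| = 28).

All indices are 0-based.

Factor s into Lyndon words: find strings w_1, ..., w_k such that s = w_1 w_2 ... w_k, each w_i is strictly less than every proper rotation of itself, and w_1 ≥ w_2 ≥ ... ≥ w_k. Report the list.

["c", "abacbcabcccbcc", "ab", "aacbacccbcb"]

emit factor 1: 'c' (i=0, period=1)
emit factor 2: 'abacbcabcccbcc' (i=1, period=14)
emit factor 3: 'ab' (i=15, period=2)
emit factor 4: 'aacbacccbcb' (i=17, period=11)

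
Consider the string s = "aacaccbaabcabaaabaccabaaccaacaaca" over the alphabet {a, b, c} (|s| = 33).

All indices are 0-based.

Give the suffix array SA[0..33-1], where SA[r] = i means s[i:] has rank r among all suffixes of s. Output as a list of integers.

rank→(start, suffix):
  0 → (32, 'a')
  1 → (13, 'aaabaccabaaccaacaaca')
  2 → (14, 'aabaccabaaccaacaaca')
  3 → (7, 'aabcabaaabaccabaaccaacaaca')
  4 → (29, 'aaca')
  5 → (26, 'aacaaca')
  6 → (0, 'aacaccbaabcabaaabaccabaaccaacaaca')
  7 → (22, 'aaccaacaaca')
  8 → (11, 'abaaabaccabaaccaacaaca')
  9 → (20, 'abaaccaacaaca')
  10 → (15, 'abaccabaaccaacaaca')
  11 → (8, 'abcabaaabaccabaaccaacaaca')
  12 → (30, 'aca')
  13 → (27, 'acaaca')
  14 → (1, 'acaccbaabcabaaabaccabaaccaacaaca')
  15 → (23, 'accaacaaca')
  16 → (17, 'accabaaccaacaaca')
  17 → (3, 'accbaabcabaaabaccabaaccaacaaca')
  18 → (12, 'baaabaccabaaccaacaaca')
  19 → (6, 'baabcabaaabaccabaaccaacaaca')
  20 → (21, 'baaccaacaaca')
  21 → (16, 'baccabaaccaacaaca')
  22 → (9, 'bcabaaabaccabaaccaacaaca')
  23 → (31, 'ca')
  24 → (28, 'caaca')
  25 → (25, 'caacaaca')
  26 → (10, 'cabaaabaccabaaccaacaaca')
  27 → (19, 'cabaaccaacaaca')
  28 → (2, 'caccbaabcabaaabaccabaaccaacaaca')
  29 → (5, 'cbaabcabaaabaccabaaccaacaaca')
  30 → (24, 'ccaacaaca')
  31 → (18, 'ccabaaccaacaaca')
  32 → (4, 'ccbaabcabaaabaccabaaccaacaaca')

[32, 13, 14, 7, 29, 26, 0, 22, 11, 20, 15, 8, 30, 27, 1, 23, 17, 3, 12, 6, 21, 16, 9, 31, 28, 25, 10, 19, 2, 5, 24, 18, 4]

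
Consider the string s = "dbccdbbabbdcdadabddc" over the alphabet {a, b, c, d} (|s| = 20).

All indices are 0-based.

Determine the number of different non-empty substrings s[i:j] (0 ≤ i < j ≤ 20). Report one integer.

rank | idx | suffix
   0 |   7 | abbdcdadabddc
   1 |  15 | abddc
   2 |  13 | adabddc
   3 |   6 | babbdcdadabddc
   4 |   5 | bbabbdcdadabddc
   5 |   8 | bbdcdadabddc
   6 |   1 | bccdbbabbdcdadabddc
   7 |   9 | bdcdadabddc
   8 |  16 | bddc
   9 |  19 | c
  10 |   2 | ccdbbabbdcdadabddc
  11 |  11 | cdadabddc
  12 |   3 | cdbbabbdcdadabddc
  13 |  14 | dabddc
  14 |  12 | dadabddc
  15 |   4 | dbbabbdcdadabddc
  16 |   0 | dbccdbbabbdcdadabddc
  17 |  18 | dc
  18 |  10 | dcdadabddc
  19 |  17 | ddc

SA = [7, 15, 13, 6, 5, 8, 1, 9, 16, 19, 2, 11, 3, 14, 12, 4, 0, 18, 10, 17]
i: (SA[i-1],SA[i]) lcp shared
  1: (7,15) 2 'ab'
  2: (15,13) 1 'a'
  3: (13,6) 0 ''
  4: (6,5) 1 'b'
  5: (5,8) 2 'bb'
  6: (8,1) 1 'b'
  7: (1,9) 1 'b'
  8: (9,16) 2 'bd'
  9: (16,19) 0 ''
  10: (19,2) 1 'c'
  11: (2,11) 1 'c'
  12: (11,3) 2 'cd'
  13: (3,14) 0 ''
  14: (14,12) 2 'da'
  15: (12,4) 1 'd'
  16: (4,0) 2 'db'
  17: (0,18) 1 'd'
  18: (18,10) 2 'dc'
  19: (10,17) 1 'd'

n(n+1)/2 = 20·21/2 = 210
Σ LCP = 0 + 2 + 1 + 0 + 1 + 2 + 1 + 1 + 2 + 0 + 1 + 1 + 2 + 0 + 2 + 1 + 2 + 1 + 2 + 1 = 23
distinct = 210 − 23 = 187

187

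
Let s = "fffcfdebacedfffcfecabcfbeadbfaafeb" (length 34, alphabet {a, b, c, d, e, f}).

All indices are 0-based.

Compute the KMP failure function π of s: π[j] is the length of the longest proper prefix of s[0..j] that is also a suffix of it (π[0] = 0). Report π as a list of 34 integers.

π[0] = 0
j=1 s[j]='f': π[1]=1 (border 'f')
j=2 s[j]='f': π[2]=2 (border 'ff')
j=3 s[j]='c': k: 2→1→0; π[3]=0 (border '')
j=4 s[j]='f': π[4]=1 (border 'f')
j=5 s[j]='d': k: 1→0; π[5]=0 (border '')
j=6 s[j]='e': π[6]=0 (border '')
j=7 s[j]='b': π[7]=0 (border '')
j=8 s[j]='a': π[8]=0 (border '')
j=9 s[j]='c': π[9]=0 (border '')
j=10 s[j]='e': π[10]=0 (border '')
j=11 s[j]='d': π[11]=0 (border '')
j=12 s[j]='f': π[12]=1 (border 'f')
j=13 s[j]='f': π[13]=2 (border 'ff')
j=14 s[j]='f': π[14]=3 (border 'fff')
j=15 s[j]='c': π[15]=4 (border 'fffc')
j=16 s[j]='f': π[16]=5 (border 'fffcf')
j=17 s[j]='e': k: 5→1→0; π[17]=0 (border '')
j=18 s[j]='c': π[18]=0 (border '')
j=19 s[j]='a': π[19]=0 (border '')
j=20 s[j]='b': π[20]=0 (border '')
j=21 s[j]='c': π[21]=0 (border '')
j=22 s[j]='f': π[22]=1 (border 'f')
j=23 s[j]='b': k: 1→0; π[23]=0 (border '')
j=24 s[j]='e': π[24]=0 (border '')
j=25 s[j]='a': π[25]=0 (border '')
j=26 s[j]='d': π[26]=0 (border '')
j=27 s[j]='b': π[27]=0 (border '')
j=28 s[j]='f': π[28]=1 (border 'f')
j=29 s[j]='a': k: 1→0; π[29]=0 (border '')
j=30 s[j]='a': π[30]=0 (border '')
j=31 s[j]='f': π[31]=1 (border 'f')
j=32 s[j]='e': k: 1→0; π[32]=0 (border '')
j=33 s[j]='b': π[33]=0 (border '')

[0, 1, 2, 0, 1, 0, 0, 0, 0, 0, 0, 0, 1, 2, 3, 4, 5, 0, 0, 0, 0, 0, 1, 0, 0, 0, 0, 0, 1, 0, 0, 1, 0, 0]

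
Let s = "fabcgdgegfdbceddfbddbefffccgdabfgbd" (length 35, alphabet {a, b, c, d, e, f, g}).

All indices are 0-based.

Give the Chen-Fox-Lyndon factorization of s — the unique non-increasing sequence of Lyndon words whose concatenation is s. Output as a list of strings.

emit factor 1: 'f' (i=0, period=1)
emit factor 2: 'abcgdgegfdbceddfbddbefffccgdabfgbd' (i=1, period=34)

["f", "abcgdgegfdbceddfbddbefffccgdabfgbd"]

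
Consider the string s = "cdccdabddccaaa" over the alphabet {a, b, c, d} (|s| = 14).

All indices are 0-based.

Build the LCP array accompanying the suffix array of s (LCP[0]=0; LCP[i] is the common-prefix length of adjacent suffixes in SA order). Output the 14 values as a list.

[0, 1, 2, 1, 0, 0, 1, 2, 1, 2, 0, 1, 3, 1]

rank | idx | suffix
   0 |  13 | a
   1 |  12 | aa
   2 |  11 | aaa
   3 |   5 | abddccaaa
   4 |   6 | bddccaaa
   5 |  10 | caaa
   6 |   9 | ccaaa
   7 |   2 | ccdabddccaaa
   8 |   3 | cdabddccaaa
   9 |   0 | cdccdabddccaaa
  10 |   4 | dabddccaaa
  11 |   8 | dccaaa
  12 |   1 | dccdabddccaaa
  13 |   7 | ddccaaa

SA = [13, 12, 11, 5, 6, 10, 9, 2, 3, 0, 4, 8, 1, 7]
rank  pair      lcp
   1  s[13:],s[12:]  1  'a'
   2  s[12:],s[11:]  2  'aa'
   3  s[11:],s[5:]  1  'a'
   4  s[5:],s[6:]  0  ''
   5  s[6:],s[10:]  0  ''
   6  s[10:],s[9:]  1  'c'
   7  s[9:],s[2:]  2  'cc'
   8  s[2:],s[3:]  1  'c'
   9  s[3:],s[0:]  2  'cd'
  10  s[0:],s[4:]  0  ''
  11  s[4:],s[8:]  1  'd'
  12  s[8:],s[1:]  3  'dcc'
  13  s[1:],s[7:]  1  'd'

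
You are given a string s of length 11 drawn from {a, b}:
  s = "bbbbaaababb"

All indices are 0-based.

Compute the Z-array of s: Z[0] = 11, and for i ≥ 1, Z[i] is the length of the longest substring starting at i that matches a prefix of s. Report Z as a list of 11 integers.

Z[0]=11
i=1: outside box; Z[1]=3 grow→box=[1,4)
i=2: min(r-i=2, Z[1]=3)=2; Z[2]=2
i=3: min(r-i=1, Z[2]=2)=1; Z[3]=1
i=4: outside box; Z[4]=0
i=5: outside box; Z[5]=0
i=6: outside box; Z[6]=0
i=7: outside box; Z[7]=1 grow→box=[7,8)
i=8: outside box; Z[8]=0
i=9: outside box; Z[9]=2 grow→box=[9,11)
i=10: min(r-i=1, Z[1]=3)=1; Z[10]=1

[11, 3, 2, 1, 0, 0, 0, 1, 0, 2, 1]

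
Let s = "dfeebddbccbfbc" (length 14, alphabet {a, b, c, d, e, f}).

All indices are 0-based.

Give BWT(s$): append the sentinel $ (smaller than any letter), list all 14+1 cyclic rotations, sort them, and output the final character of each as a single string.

rank  rotation         last
    0  $dfeebddbccbfbc  c
    1  bc$dfeebddbccbf  f
    2  bccbfbc$dfeebdd  d
    3  bddbccbfbc$dfee  e
    4  bfbc$dfeebddbcc  c
    5  c$dfeebddbccbfb  b
    6  cbfbc$dfeebddbc  c
    7  ccbfbc$dfeebddb  b
    8  dbccbfbc$dfeebd  d
    9  ddbccbfbc$dfeeb  b
   10  dfeebddbccbfbc$  $
   11  ebddbccbfbc$dfe  e
   12  eebddbccbfbc$df  f
   13  fbc$dfeebddbccb  b
   14  feebddbccbfbc$d  d

cfdecbcbdb$efbd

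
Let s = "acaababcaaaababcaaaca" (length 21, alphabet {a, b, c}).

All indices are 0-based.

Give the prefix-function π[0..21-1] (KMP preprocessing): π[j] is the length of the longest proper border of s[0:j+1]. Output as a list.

π[0] = 0
j=1 s[j]='c': π[1]=0 (border '')
j=2 s[j]='a': π[2]=1 (border 'a')
j=3 s[j]='a': k: 1→0; π[3]=1 (border 'a')
j=4 s[j]='b': k: 1→0; π[4]=0 (border '')
j=5 s[j]='a': π[5]=1 (border 'a')
j=6 s[j]='b': k: 1→0; π[6]=0 (border '')
j=7 s[j]='c': π[7]=0 (border '')
j=8 s[j]='a': π[8]=1 (border 'a')
j=9 s[j]='a': k: 1→0; π[9]=1 (border 'a')
j=10 s[j]='a': k: 1→0; π[10]=1 (border 'a')
j=11 s[j]='a': k: 1→0; π[11]=1 (border 'a')
j=12 s[j]='b': k: 1→0; π[12]=0 (border '')
j=13 s[j]='a': π[13]=1 (border 'a')
j=14 s[j]='b': k: 1→0; π[14]=0 (border '')
j=15 s[j]='c': π[15]=0 (border '')
j=16 s[j]='a': π[16]=1 (border 'a')
j=17 s[j]='a': k: 1→0; π[17]=1 (border 'a')
j=18 s[j]='a': k: 1→0; π[18]=1 (border 'a')
j=19 s[j]='c': π[19]=2 (border 'ac')
j=20 s[j]='a': π[20]=3 (border 'aca')

[0, 0, 1, 1, 0, 1, 0, 0, 1, 1, 1, 1, 0, 1, 0, 0, 1, 1, 1, 2, 3]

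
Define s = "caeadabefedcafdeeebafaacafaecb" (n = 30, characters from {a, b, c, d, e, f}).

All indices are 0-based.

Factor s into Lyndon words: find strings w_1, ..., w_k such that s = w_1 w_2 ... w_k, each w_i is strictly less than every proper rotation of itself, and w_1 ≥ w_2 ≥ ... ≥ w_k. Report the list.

["c", "ae", "ad", "abefedcafdeeebaf", "aacafaecb"]

emit factor 1: 'c' (i=0, period=1)
emit factor 2: 'ae' (i=1, period=2)
emit factor 3: 'ad' (i=3, period=2)
emit factor 4: 'abefedcafdeeebaf' (i=5, period=16)
emit factor 5: 'aacafaecb' (i=21, period=9)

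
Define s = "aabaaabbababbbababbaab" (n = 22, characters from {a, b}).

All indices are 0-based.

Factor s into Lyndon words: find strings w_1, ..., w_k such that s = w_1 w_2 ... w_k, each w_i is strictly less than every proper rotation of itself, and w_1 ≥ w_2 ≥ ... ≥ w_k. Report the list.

["aab", "aaabbababbbababbaab"]

emit factor 1: 'aab' (i=0, period=3)
emit factor 2: 'aaabbababbbababbaab' (i=3, period=19)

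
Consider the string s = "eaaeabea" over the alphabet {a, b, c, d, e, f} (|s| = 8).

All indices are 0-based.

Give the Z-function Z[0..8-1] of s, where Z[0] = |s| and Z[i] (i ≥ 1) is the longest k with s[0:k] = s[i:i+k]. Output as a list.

[8, 0, 0, 2, 0, 0, 2, 0]

Z[0]=8
i=1: fresh scan; Z[1]=0
i=2: fresh scan; Z[2]=0
i=3: fresh scan; Z[3]=2 extend→box=[3,5)
i=4: min(r-i=1, Z[1]=0)=0; Z[4]=0
i=5: fresh scan; Z[5]=0
i=6: fresh scan; Z[6]=2 extend→box=[6,8)
i=7: min(r-i=1, Z[1]=0)=0; Z[7]=0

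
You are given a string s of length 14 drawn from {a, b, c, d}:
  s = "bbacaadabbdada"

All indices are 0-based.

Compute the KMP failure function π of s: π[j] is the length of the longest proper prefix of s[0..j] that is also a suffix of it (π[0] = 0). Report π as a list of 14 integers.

π[0] = 0
j=1 s[j]='b': π[1]=1 (border 'b')
j=2 s[j]='a': k: 1→0; π[2]=0 (border '')
j=3 s[j]='c': π[3]=0 (border '')
j=4 s[j]='a': π[4]=0 (border '')
j=5 s[j]='a': π[5]=0 (border '')
j=6 s[j]='d': π[6]=0 (border '')
j=7 s[j]='a': π[7]=0 (border '')
j=8 s[j]='b': π[8]=1 (border 'b')
j=9 s[j]='b': π[9]=2 (border 'bb')
j=10 s[j]='d': k: 2→1→0; π[10]=0 (border '')
j=11 s[j]='a': π[11]=0 (border '')
j=12 s[j]='d': π[12]=0 (border '')
j=13 s[j]='a': π[13]=0 (border '')

[0, 1, 0, 0, 0, 0, 0, 0, 1, 2, 0, 0, 0, 0]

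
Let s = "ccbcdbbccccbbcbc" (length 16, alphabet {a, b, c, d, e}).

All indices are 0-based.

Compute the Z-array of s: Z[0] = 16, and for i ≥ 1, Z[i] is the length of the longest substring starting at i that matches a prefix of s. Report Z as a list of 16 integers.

Z[0]=16
i=1: fresh scan; Z[1]=1 scan→box=[1,2)
i=2: fresh scan; Z[2]=0
i=3: fresh scan; Z[3]=1 scan→box=[3,4)
i=4: fresh scan; Z[4]=0
i=5: fresh scan; Z[5]=0
i=6: fresh scan; Z[6]=0
i=7: fresh scan; Z[7]=2 scan→box=[7,9)
i=8: min(r-i=1, Z[1]=1)=1; Z[8]=2 scan→box=[8,10)
i=9: min(r-i=1, Z[1]=1)=1; Z[9]=3 scan→box=[9,12)
i=10: min(r-i=2, Z[1]=1)=1; Z[10]=1
i=11: min(r-i=1, Z[2]=0)=0; Z[11]=0
i=12: fresh scan; Z[12]=0
i=13: fresh scan; Z[13]=1 scan→box=[13,14)
i=14: fresh scan; Z[14]=0
i=15: fresh scan; Z[15]=1 scan→box=[15,16)

[16, 1, 0, 1, 0, 0, 0, 2, 2, 3, 1, 0, 0, 1, 0, 1]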